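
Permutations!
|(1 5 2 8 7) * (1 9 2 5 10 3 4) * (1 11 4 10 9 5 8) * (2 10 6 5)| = 18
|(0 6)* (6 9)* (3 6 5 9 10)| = 4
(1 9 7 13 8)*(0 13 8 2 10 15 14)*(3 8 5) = (0 13 2 10 15 14)(1 9 7 5 3 8) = [13, 9, 10, 8, 4, 3, 6, 5, 1, 7, 15, 11, 12, 2, 0, 14]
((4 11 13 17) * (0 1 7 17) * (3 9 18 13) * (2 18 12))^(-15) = (0 2 3 17)(1 18 9 4)(7 13 12 11)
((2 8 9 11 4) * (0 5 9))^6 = ((0 5 9 11 4 2 8))^6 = (0 8 2 4 11 9 5)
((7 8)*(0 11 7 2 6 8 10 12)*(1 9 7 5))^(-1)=(0 12 10 7 9 1 5 11)(2 8 6)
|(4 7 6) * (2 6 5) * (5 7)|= 4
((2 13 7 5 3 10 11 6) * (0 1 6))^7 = (0 3 13 1 10 7 6 11 5 2)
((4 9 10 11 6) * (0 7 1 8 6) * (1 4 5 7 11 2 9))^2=((0 11)(1 8 6 5 7 4)(2 9 10))^2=(11)(1 6 7)(2 10 9)(4 8 5)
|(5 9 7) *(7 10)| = |(5 9 10 7)| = 4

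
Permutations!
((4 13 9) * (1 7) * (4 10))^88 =((1 7)(4 13 9 10))^88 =(13)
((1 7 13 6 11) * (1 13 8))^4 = (1 7 8)(6 11 13)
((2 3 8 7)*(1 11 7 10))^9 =(1 7 3 10 11 2 8)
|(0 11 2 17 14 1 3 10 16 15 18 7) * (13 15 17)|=42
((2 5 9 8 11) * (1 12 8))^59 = (1 11 9 8 5 12 2)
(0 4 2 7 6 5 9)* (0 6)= (0 4 2 7)(5 9 6)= [4, 1, 7, 3, 2, 9, 5, 0, 8, 6]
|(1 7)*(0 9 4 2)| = |(0 9 4 2)(1 7)| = 4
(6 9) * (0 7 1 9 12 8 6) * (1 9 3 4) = [7, 3, 2, 4, 1, 5, 12, 9, 6, 0, 10, 11, 8] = (0 7 9)(1 3 4)(6 12 8)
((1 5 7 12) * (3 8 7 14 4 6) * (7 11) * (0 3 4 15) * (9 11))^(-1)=((0 3 8 9 11 7 12 1 5 14 15)(4 6))^(-1)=(0 15 14 5 1 12 7 11 9 8 3)(4 6)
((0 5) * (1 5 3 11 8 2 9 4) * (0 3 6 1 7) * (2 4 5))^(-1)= ((0 6 1 2 9 5 3 11 8 4 7))^(-1)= (0 7 4 8 11 3 5 9 2 1 6)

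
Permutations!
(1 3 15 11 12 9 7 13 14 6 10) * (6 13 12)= (1 3 15 11 6 10)(7 12 9)(13 14)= [0, 3, 2, 15, 4, 5, 10, 12, 8, 7, 1, 6, 9, 14, 13, 11]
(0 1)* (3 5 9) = (0 1)(3 5 9) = [1, 0, 2, 5, 4, 9, 6, 7, 8, 3]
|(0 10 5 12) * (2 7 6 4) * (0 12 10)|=4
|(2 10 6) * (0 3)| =|(0 3)(2 10 6)| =6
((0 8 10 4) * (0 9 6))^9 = ((0 8 10 4 9 6))^9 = (0 4)(6 10)(8 9)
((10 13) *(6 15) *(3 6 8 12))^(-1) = (3 12 8 15 6)(10 13)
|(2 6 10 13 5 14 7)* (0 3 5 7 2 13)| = |(0 3 5 14 2 6 10)(7 13)| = 14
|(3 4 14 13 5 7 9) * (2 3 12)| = |(2 3 4 14 13 5 7 9 12)| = 9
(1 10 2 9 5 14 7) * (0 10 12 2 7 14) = (14)(0 10 7 1 12 2 9 5) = [10, 12, 9, 3, 4, 0, 6, 1, 8, 5, 7, 11, 2, 13, 14]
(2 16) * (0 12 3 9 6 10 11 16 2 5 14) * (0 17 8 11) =(0 12 3 9 6 10)(5 14 17 8 11 16) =[12, 1, 2, 9, 4, 14, 10, 7, 11, 6, 0, 16, 3, 13, 17, 15, 5, 8]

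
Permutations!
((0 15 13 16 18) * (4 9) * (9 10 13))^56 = ((0 15 9 4 10 13 16 18))^56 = (18)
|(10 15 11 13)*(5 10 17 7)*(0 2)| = |(0 2)(5 10 15 11 13 17 7)| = 14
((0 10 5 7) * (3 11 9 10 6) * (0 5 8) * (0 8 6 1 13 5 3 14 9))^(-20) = ((0 1 13 5 7 3 11)(6 14 9 10))^(-20) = (14)(0 1 13 5 7 3 11)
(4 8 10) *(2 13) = (2 13)(4 8 10) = [0, 1, 13, 3, 8, 5, 6, 7, 10, 9, 4, 11, 12, 2]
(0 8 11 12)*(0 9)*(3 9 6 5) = [8, 1, 2, 9, 4, 3, 5, 7, 11, 0, 10, 12, 6] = (0 8 11 12 6 5 3 9)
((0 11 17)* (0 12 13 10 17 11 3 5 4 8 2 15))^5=(0 2 4 3 15 8 5)(10 17 12 13)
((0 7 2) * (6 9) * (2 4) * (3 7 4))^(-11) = (0 4 2)(3 7)(6 9)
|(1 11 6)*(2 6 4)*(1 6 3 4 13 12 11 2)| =12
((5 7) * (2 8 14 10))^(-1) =((2 8 14 10)(5 7))^(-1) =(2 10 14 8)(5 7)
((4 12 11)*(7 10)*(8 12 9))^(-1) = ((4 9 8 12 11)(7 10))^(-1) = (4 11 12 8 9)(7 10)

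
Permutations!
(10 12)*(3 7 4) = (3 7 4)(10 12) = [0, 1, 2, 7, 3, 5, 6, 4, 8, 9, 12, 11, 10]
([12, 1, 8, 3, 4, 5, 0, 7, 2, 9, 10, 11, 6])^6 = [0, 1, 2, 3, 4, 5, 6, 7, 8, 9, 10, 11, 12]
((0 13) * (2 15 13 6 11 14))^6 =((0 6 11 14 2 15 13))^6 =(0 13 15 2 14 11 6)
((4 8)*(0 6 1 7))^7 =(0 7 1 6)(4 8)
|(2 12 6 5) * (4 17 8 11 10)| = |(2 12 6 5)(4 17 8 11 10)| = 20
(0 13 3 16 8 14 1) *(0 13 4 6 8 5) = (0 4 6 8 14 1 13 3 16 5) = [4, 13, 2, 16, 6, 0, 8, 7, 14, 9, 10, 11, 12, 3, 1, 15, 5]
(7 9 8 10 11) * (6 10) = (6 10 11 7 9 8) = [0, 1, 2, 3, 4, 5, 10, 9, 6, 8, 11, 7]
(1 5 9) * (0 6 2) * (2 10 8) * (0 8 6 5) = (0 5 9 1)(2 8)(6 10) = [5, 0, 8, 3, 4, 9, 10, 7, 2, 1, 6]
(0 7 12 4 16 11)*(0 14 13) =(0 7 12 4 16 11 14 13) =[7, 1, 2, 3, 16, 5, 6, 12, 8, 9, 10, 14, 4, 0, 13, 15, 11]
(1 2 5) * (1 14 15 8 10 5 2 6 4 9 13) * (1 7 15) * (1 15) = [0, 6, 2, 3, 9, 14, 4, 1, 10, 13, 5, 11, 12, 7, 15, 8] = (1 6 4 9 13 7)(5 14 15 8 10)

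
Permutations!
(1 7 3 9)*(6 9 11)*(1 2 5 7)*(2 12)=(2 5 7 3 11 6 9 12)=[0, 1, 5, 11, 4, 7, 9, 3, 8, 12, 10, 6, 2]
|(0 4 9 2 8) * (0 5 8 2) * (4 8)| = |(0 8 5 4 9)| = 5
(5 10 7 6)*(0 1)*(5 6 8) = (0 1)(5 10 7 8) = [1, 0, 2, 3, 4, 10, 6, 8, 5, 9, 7]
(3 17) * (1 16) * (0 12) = [12, 16, 2, 17, 4, 5, 6, 7, 8, 9, 10, 11, 0, 13, 14, 15, 1, 3] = (0 12)(1 16)(3 17)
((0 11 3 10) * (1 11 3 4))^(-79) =(0 10 3)(1 4 11)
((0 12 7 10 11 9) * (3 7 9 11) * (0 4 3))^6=(0 10 7 3 4 9 12)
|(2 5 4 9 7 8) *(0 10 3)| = 6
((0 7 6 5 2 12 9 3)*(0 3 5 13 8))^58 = (0 13 7 8 6)(2 9)(5 12)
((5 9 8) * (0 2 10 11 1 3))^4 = (0 1 10)(2 3 11)(5 9 8)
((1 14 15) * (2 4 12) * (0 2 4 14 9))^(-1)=((0 2 14 15 1 9)(4 12))^(-1)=(0 9 1 15 14 2)(4 12)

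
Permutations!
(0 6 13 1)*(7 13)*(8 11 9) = (0 6 7 13 1)(8 11 9) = [6, 0, 2, 3, 4, 5, 7, 13, 11, 8, 10, 9, 12, 1]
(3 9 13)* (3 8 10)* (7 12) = [0, 1, 2, 9, 4, 5, 6, 12, 10, 13, 3, 11, 7, 8] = (3 9 13 8 10)(7 12)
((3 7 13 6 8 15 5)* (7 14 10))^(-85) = (3 6 14 8 10 15 7 5 13)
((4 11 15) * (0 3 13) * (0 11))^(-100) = (0 13 15)(3 11 4)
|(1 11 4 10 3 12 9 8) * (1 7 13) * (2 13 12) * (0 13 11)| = 60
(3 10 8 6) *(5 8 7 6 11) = (3 10 7 6)(5 8 11) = [0, 1, 2, 10, 4, 8, 3, 6, 11, 9, 7, 5]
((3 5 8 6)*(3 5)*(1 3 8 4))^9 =(1 6)(3 5)(4 8)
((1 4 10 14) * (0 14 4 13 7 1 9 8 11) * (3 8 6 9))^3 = (0 8 14 11 3)(4 10)(6 9)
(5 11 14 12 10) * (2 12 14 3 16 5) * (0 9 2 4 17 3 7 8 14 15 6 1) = (0 9 2 12 10 4 17 3 16 5 11 7 8 14 15 6 1) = [9, 0, 12, 16, 17, 11, 1, 8, 14, 2, 4, 7, 10, 13, 15, 6, 5, 3]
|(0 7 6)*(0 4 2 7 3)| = |(0 3)(2 7 6 4)| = 4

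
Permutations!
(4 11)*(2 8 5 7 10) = (2 8 5 7 10)(4 11) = [0, 1, 8, 3, 11, 7, 6, 10, 5, 9, 2, 4]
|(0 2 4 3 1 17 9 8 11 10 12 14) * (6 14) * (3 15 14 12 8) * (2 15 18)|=|(0 15 14)(1 17 9 3)(2 4 18)(6 12)(8 11 10)|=12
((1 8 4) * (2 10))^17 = (1 4 8)(2 10)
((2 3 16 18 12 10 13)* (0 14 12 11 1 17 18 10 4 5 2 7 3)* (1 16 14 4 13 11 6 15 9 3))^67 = ((0 4 5 2)(1 17 18 6 15 9 3 14 12 13 7)(10 11 16))^67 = (0 2 5 4)(1 17 18 6 15 9 3 14 12 13 7)(10 11 16)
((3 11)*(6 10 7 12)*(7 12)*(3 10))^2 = ((3 11 10 12 6))^2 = (3 10 6 11 12)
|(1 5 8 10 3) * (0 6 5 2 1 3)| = 10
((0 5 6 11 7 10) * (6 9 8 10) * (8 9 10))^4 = (0 5 10)(6 11 7)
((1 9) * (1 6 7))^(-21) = (1 7 6 9)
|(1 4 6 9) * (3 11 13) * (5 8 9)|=|(1 4 6 5 8 9)(3 11 13)|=6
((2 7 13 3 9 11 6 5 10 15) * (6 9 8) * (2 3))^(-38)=((2 7 13)(3 8 6 5 10 15)(9 11))^(-38)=(2 7 13)(3 10 6)(5 8 15)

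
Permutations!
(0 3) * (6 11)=[3, 1, 2, 0, 4, 5, 11, 7, 8, 9, 10, 6]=(0 3)(6 11)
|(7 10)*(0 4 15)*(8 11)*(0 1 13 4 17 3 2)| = 4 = |(0 17 3 2)(1 13 4 15)(7 10)(8 11)|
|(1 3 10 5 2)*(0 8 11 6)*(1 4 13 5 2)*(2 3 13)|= 12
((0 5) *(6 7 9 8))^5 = (0 5)(6 7 9 8)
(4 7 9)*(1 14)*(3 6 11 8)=(1 14)(3 6 11 8)(4 7 9)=[0, 14, 2, 6, 7, 5, 11, 9, 3, 4, 10, 8, 12, 13, 1]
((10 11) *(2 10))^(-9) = (11)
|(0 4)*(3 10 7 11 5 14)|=6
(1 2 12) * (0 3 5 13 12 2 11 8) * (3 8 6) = (0 8)(1 11 6 3 5 13 12) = [8, 11, 2, 5, 4, 13, 3, 7, 0, 9, 10, 6, 1, 12]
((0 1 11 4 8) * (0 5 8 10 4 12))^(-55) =((0 1 11 12)(4 10)(5 8))^(-55) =(0 1 11 12)(4 10)(5 8)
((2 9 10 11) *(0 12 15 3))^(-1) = ((0 12 15 3)(2 9 10 11))^(-1) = (0 3 15 12)(2 11 10 9)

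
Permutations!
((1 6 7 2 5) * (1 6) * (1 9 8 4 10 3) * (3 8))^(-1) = (1 3 9)(2 7 6 5)(4 8 10)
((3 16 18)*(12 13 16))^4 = ((3 12 13 16 18))^4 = (3 18 16 13 12)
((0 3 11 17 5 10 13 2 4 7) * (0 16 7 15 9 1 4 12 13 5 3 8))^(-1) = (0 8)(1 9 15 4)(2 13 12)(3 17 11)(5 10)(7 16)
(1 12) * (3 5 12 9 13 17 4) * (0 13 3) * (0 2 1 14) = (0 13 17 4 2 1 9 3 5 12 14) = [13, 9, 1, 5, 2, 12, 6, 7, 8, 3, 10, 11, 14, 17, 0, 15, 16, 4]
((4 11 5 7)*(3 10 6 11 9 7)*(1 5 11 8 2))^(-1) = ((11)(1 5 3 10 6 8 2)(4 9 7))^(-1) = (11)(1 2 8 6 10 3 5)(4 7 9)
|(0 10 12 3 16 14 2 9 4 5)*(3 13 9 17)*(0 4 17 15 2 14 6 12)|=14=|(0 10)(2 15)(3 16 6 12 13 9 17)(4 5)|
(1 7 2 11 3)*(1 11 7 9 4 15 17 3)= [0, 9, 7, 11, 15, 5, 6, 2, 8, 4, 10, 1, 12, 13, 14, 17, 16, 3]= (1 9 4 15 17 3 11)(2 7)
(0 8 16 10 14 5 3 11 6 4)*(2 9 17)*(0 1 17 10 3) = (0 8 16 3 11 6 4 1 17 2 9 10 14 5) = [8, 17, 9, 11, 1, 0, 4, 7, 16, 10, 14, 6, 12, 13, 5, 15, 3, 2]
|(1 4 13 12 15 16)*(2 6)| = |(1 4 13 12 15 16)(2 6)| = 6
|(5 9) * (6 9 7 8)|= 5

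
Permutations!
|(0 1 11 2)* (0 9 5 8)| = |(0 1 11 2 9 5 8)| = 7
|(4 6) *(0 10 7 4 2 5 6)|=|(0 10 7 4)(2 5 6)|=12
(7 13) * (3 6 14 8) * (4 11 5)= (3 6 14 8)(4 11 5)(7 13)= [0, 1, 2, 6, 11, 4, 14, 13, 3, 9, 10, 5, 12, 7, 8]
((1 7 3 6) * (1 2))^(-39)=(1 7 3 6 2)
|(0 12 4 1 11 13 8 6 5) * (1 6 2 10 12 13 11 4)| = |(0 13 8 2 10 12 1 4 6 5)| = 10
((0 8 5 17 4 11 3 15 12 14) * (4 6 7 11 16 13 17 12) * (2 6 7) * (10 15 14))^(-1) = (0 14 3 11 7 17 13 16 4 15 10 12 5 8)(2 6)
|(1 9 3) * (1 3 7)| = 3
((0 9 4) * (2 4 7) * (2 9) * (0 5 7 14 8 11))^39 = ((0 2 4 5 7 9 14 8 11))^39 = (0 5 14)(2 7 8)(4 9 11)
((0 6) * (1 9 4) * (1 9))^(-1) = ((0 6)(4 9))^(-1) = (0 6)(4 9)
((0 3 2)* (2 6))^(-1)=(0 2 6 3)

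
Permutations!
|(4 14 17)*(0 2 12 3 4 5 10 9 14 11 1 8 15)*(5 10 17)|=45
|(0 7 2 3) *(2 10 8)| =|(0 7 10 8 2 3)| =6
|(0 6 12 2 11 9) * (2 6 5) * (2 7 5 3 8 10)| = |(0 3 8 10 2 11 9)(5 7)(6 12)| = 14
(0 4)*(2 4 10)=[10, 1, 4, 3, 0, 5, 6, 7, 8, 9, 2]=(0 10 2 4)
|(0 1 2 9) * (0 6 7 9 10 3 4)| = 6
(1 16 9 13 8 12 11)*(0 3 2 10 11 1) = (0 3 2 10 11)(1 16 9 13 8 12) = [3, 16, 10, 2, 4, 5, 6, 7, 12, 13, 11, 0, 1, 8, 14, 15, 9]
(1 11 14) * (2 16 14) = [0, 11, 16, 3, 4, 5, 6, 7, 8, 9, 10, 2, 12, 13, 1, 15, 14] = (1 11 2 16 14)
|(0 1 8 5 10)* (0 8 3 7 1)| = 3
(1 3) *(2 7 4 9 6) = (1 3)(2 7 4 9 6) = [0, 3, 7, 1, 9, 5, 2, 4, 8, 6]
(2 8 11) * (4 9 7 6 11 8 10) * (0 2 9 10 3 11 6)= (0 2 3 11 9 7)(4 10)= [2, 1, 3, 11, 10, 5, 6, 0, 8, 7, 4, 9]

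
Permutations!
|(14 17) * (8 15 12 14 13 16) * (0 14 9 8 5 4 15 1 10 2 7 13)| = |(0 14 17)(1 10 2 7 13 16 5 4 15 12 9 8)| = 12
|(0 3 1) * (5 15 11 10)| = |(0 3 1)(5 15 11 10)| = 12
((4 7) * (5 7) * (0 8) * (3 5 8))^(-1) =(0 8 4 7 5 3)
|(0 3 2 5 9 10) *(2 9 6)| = 12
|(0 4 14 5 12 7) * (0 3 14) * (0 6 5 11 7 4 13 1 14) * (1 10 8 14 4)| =|(0 13 10 8 14 11 7 3)(1 4 6 5 12)| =40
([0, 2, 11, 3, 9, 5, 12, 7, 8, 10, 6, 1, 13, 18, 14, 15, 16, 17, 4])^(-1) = (1 11 2)(4 18 13 12 6 10 9)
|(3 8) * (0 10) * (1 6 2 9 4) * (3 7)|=30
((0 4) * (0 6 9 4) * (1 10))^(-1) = ((1 10)(4 6 9))^(-1) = (1 10)(4 9 6)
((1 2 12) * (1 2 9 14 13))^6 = (1 14)(9 13) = ((1 9 14 13)(2 12))^6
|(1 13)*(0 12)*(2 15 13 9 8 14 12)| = 9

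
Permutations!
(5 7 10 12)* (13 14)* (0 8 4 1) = (0 8 4 1)(5 7 10 12)(13 14) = [8, 0, 2, 3, 1, 7, 6, 10, 4, 9, 12, 11, 5, 14, 13]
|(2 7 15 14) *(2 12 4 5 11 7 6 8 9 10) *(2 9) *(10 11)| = 9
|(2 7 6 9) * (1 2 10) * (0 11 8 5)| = |(0 11 8 5)(1 2 7 6 9 10)| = 12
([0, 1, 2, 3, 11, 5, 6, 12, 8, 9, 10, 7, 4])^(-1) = [0, 1, 2, 3, 12, 5, 6, 11, 8, 9, 10, 4, 7]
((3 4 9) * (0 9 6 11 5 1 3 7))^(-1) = (0 7 9)(1 5 11 6 4 3)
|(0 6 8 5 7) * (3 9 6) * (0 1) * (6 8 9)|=8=|(0 3 6 9 8 5 7 1)|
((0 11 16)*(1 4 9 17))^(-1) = (0 16 11)(1 17 9 4)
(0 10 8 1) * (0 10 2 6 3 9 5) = (0 2 6 3 9 5)(1 10 8) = [2, 10, 6, 9, 4, 0, 3, 7, 1, 5, 8]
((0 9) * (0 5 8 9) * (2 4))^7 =(2 4)(5 8 9)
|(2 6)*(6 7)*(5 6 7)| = 3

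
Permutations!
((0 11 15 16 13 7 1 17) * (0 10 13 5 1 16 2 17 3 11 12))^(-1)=(0 12)(1 5 16 7 13 10 17 2 15 11 3)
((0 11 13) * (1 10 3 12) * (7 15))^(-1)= ((0 11 13)(1 10 3 12)(7 15))^(-1)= (0 13 11)(1 12 3 10)(7 15)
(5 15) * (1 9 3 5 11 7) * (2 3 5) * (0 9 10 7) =(0 9 5 15 11)(1 10 7)(2 3) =[9, 10, 3, 2, 4, 15, 6, 1, 8, 5, 7, 0, 12, 13, 14, 11]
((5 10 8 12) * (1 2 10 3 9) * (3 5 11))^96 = (12)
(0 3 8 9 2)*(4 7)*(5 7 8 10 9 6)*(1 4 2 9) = (0 3 10 1 4 8 6 5 7 2) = [3, 4, 0, 10, 8, 7, 5, 2, 6, 9, 1]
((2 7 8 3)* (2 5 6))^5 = ((2 7 8 3 5 6))^5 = (2 6 5 3 8 7)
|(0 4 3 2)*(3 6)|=5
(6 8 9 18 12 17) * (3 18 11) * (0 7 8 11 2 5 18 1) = (0 7 8 9 2 5 18 12 17 6 11 3 1) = [7, 0, 5, 1, 4, 18, 11, 8, 9, 2, 10, 3, 17, 13, 14, 15, 16, 6, 12]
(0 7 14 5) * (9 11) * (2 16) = [7, 1, 16, 3, 4, 0, 6, 14, 8, 11, 10, 9, 12, 13, 5, 15, 2] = (0 7 14 5)(2 16)(9 11)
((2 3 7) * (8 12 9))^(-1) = (2 7 3)(8 9 12)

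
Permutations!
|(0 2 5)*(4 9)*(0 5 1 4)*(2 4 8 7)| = 12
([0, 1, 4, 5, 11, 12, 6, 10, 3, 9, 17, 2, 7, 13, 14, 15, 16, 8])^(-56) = (17)(2 4 11)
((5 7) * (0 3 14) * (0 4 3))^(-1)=((3 14 4)(5 7))^(-1)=(3 4 14)(5 7)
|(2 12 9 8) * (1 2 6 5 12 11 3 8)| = |(1 2 11 3 8 6 5 12 9)| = 9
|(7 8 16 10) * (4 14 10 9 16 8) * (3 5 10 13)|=|(3 5 10 7 4 14 13)(9 16)|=14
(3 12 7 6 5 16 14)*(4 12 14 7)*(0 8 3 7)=(0 8 3 14 7 6 5 16)(4 12)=[8, 1, 2, 14, 12, 16, 5, 6, 3, 9, 10, 11, 4, 13, 7, 15, 0]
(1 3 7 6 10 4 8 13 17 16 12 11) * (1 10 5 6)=[0, 3, 2, 7, 8, 6, 5, 1, 13, 9, 4, 10, 11, 17, 14, 15, 12, 16]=(1 3 7)(4 8 13 17 16 12 11 10)(5 6)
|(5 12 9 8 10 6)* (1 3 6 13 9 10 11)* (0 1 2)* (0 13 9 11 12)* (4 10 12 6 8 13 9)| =12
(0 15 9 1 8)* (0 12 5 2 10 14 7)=(0 15 9 1 8 12 5 2 10 14 7)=[15, 8, 10, 3, 4, 2, 6, 0, 12, 1, 14, 11, 5, 13, 7, 9]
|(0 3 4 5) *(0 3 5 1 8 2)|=|(0 5 3 4 1 8 2)|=7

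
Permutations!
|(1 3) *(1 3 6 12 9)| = 4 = |(1 6 12 9)|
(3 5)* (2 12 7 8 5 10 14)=(2 12 7 8 5 3 10 14)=[0, 1, 12, 10, 4, 3, 6, 8, 5, 9, 14, 11, 7, 13, 2]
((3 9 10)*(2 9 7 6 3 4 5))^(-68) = ((2 9 10 4 5)(3 7 6))^(-68) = (2 10 5 9 4)(3 7 6)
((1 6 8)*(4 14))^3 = ((1 6 8)(4 14))^3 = (4 14)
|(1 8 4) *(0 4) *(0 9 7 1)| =|(0 4)(1 8 9 7)| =4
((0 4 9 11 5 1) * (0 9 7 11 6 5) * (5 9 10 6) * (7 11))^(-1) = (0 11 4)(1 5 9 6 10)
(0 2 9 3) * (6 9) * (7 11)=(0 2 6 9 3)(7 11)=[2, 1, 6, 0, 4, 5, 9, 11, 8, 3, 10, 7]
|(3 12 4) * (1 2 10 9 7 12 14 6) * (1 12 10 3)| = |(1 2 3 14 6 12 4)(7 10 9)| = 21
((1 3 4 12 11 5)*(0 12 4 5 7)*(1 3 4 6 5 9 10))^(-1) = (0 7 11 12)(1 10 9 3 5 6 4)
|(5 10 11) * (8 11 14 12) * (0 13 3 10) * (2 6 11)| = 11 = |(0 13 3 10 14 12 8 2 6 11 5)|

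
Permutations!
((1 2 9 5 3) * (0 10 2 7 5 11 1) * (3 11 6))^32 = ((0 10 2 9 6 3)(1 7 5 11))^32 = (11)(0 2 6)(3 10 9)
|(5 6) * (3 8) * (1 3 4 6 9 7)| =8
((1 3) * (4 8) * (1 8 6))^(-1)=(1 6 4 8 3)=((1 3 8 4 6))^(-1)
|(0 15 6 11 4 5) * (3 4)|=|(0 15 6 11 3 4 5)|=7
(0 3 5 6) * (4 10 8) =(0 3 5 6)(4 10 8) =[3, 1, 2, 5, 10, 6, 0, 7, 4, 9, 8]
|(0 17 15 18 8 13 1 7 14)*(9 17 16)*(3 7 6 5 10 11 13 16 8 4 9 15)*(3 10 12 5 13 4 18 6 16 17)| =10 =|(18)(0 8 17 10 11 4 9 3 7 14)(1 16 15 6 13)(5 12)|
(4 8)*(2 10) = (2 10)(4 8) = [0, 1, 10, 3, 8, 5, 6, 7, 4, 9, 2]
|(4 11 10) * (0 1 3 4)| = |(0 1 3 4 11 10)| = 6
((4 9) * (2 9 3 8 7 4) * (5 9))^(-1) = ((2 5 9)(3 8 7 4))^(-1) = (2 9 5)(3 4 7 8)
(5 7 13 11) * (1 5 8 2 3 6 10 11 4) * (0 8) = [8, 5, 3, 6, 1, 7, 10, 13, 2, 9, 11, 0, 12, 4] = (0 8 2 3 6 10 11)(1 5 7 13 4)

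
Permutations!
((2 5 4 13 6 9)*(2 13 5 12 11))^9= ((2 12 11)(4 5)(6 9 13))^9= (13)(4 5)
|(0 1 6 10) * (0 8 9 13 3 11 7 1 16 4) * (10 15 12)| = |(0 16 4)(1 6 15 12 10 8 9 13 3 11 7)| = 33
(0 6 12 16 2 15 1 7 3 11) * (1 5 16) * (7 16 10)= (0 6 12 1 16 2 15 5 10 7 3 11)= [6, 16, 15, 11, 4, 10, 12, 3, 8, 9, 7, 0, 1, 13, 14, 5, 2]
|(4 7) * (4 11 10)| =|(4 7 11 10)| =4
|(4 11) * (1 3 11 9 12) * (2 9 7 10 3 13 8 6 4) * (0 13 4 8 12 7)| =30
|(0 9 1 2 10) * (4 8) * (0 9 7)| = |(0 7)(1 2 10 9)(4 8)| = 4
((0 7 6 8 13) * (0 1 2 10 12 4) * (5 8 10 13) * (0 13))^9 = ((0 7 6 10 12 4 13 1 2)(5 8))^9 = (13)(5 8)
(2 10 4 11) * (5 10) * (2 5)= (4 11 5 10)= [0, 1, 2, 3, 11, 10, 6, 7, 8, 9, 4, 5]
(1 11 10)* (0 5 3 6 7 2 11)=(0 5 3 6 7 2 11 10 1)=[5, 0, 11, 6, 4, 3, 7, 2, 8, 9, 1, 10]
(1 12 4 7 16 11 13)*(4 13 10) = (1 12 13)(4 7 16 11 10) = [0, 12, 2, 3, 7, 5, 6, 16, 8, 9, 4, 10, 13, 1, 14, 15, 11]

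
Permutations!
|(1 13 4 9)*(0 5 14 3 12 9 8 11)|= |(0 5 14 3 12 9 1 13 4 8 11)|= 11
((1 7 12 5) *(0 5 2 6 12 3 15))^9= (0 7)(1 15)(3 5)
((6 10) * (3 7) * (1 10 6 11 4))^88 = ((1 10 11 4)(3 7))^88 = (11)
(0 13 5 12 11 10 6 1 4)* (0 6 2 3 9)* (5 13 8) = (13)(0 8 5 12 11 10 2 3 9)(1 4 6) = [8, 4, 3, 9, 6, 12, 1, 7, 5, 0, 2, 10, 11, 13]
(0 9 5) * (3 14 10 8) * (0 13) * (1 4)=(0 9 5 13)(1 4)(3 14 10 8)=[9, 4, 2, 14, 1, 13, 6, 7, 3, 5, 8, 11, 12, 0, 10]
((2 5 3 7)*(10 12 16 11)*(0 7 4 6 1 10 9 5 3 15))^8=((0 7 2 3 4 6 1 10 12 16 11 9 5 15))^8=(0 12 2 11 4 5 1)(3 9 6 15 10 7 16)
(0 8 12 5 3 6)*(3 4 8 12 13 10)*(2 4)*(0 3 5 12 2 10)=(0 2 4 8 13)(3 6)(5 10)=[2, 1, 4, 6, 8, 10, 3, 7, 13, 9, 5, 11, 12, 0]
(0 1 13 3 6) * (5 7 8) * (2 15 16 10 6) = (0 1 13 3 2 15 16 10 6)(5 7 8) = [1, 13, 15, 2, 4, 7, 0, 8, 5, 9, 6, 11, 12, 3, 14, 16, 10]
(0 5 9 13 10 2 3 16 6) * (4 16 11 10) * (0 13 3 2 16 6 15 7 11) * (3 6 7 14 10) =(0 5 9 6 13 4 7 11 3)(10 16 15 14) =[5, 1, 2, 0, 7, 9, 13, 11, 8, 6, 16, 3, 12, 4, 10, 14, 15]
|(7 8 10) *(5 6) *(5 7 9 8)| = |(5 6 7)(8 10 9)| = 3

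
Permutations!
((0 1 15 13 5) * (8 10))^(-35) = ((0 1 15 13 5)(8 10))^(-35) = (15)(8 10)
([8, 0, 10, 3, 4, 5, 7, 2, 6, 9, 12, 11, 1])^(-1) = [1, 12, 7, 3, 4, 5, 8, 6, 0, 9, 2, 11, 10]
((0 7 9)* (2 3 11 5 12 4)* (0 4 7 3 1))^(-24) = (0 9 11 2 12)(1 7 3 4 5) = ((0 3 11 5 12 7 9 4 2 1))^(-24)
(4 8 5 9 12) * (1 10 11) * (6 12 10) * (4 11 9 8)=(1 6 12 11)(5 8)(9 10)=[0, 6, 2, 3, 4, 8, 12, 7, 5, 10, 9, 1, 11]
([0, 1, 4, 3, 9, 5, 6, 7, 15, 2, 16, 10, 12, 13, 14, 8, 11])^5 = [0, 1, 9, 3, 2, 5, 6, 7, 15, 4, 11, 16, 12, 13, 14, 8, 10]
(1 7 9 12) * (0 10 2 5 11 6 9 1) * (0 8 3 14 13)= (0 10 2 5 11 6 9 12 8 3 14 13)(1 7)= [10, 7, 5, 14, 4, 11, 9, 1, 3, 12, 2, 6, 8, 0, 13]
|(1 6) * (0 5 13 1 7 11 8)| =8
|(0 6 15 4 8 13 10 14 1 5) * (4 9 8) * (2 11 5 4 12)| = 14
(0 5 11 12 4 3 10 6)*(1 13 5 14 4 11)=(0 14 4 3 10 6)(1 13 5)(11 12)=[14, 13, 2, 10, 3, 1, 0, 7, 8, 9, 6, 12, 11, 5, 4]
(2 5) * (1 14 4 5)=[0, 14, 1, 3, 5, 2, 6, 7, 8, 9, 10, 11, 12, 13, 4]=(1 14 4 5 2)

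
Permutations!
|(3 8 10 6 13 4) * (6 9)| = 7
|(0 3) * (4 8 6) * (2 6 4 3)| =4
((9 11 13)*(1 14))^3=(1 14)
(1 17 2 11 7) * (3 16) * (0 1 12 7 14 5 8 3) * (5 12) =[1, 17, 11, 16, 4, 8, 6, 5, 3, 9, 10, 14, 7, 13, 12, 15, 0, 2] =(0 1 17 2 11 14 12 7 5 8 3 16)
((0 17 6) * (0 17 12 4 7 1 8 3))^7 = ((0 12 4 7 1 8 3)(6 17))^7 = (6 17)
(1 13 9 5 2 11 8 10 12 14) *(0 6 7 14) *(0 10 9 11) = (0 6 7 14 1 13 11 8 9 5 2)(10 12) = [6, 13, 0, 3, 4, 2, 7, 14, 9, 5, 12, 8, 10, 11, 1]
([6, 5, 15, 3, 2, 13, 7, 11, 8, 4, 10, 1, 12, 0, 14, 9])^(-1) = [13, 11, 4, 3, 9, 1, 0, 6, 8, 15, 10, 7, 12, 5, 14, 2]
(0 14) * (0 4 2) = (0 14 4 2) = [14, 1, 0, 3, 2, 5, 6, 7, 8, 9, 10, 11, 12, 13, 4]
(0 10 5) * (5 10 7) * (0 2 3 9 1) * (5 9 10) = [7, 0, 3, 10, 4, 2, 6, 9, 8, 1, 5] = (0 7 9 1)(2 3 10 5)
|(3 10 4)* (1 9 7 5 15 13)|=|(1 9 7 5 15 13)(3 10 4)|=6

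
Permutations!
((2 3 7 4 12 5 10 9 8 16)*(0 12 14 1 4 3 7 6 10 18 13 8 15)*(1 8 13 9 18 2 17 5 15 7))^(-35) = ((0 12 15)(1 4 14 8 16 17 5 2)(3 6 10 18 9 7))^(-35) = (0 12 15)(1 17 14 2 16 4 5 8)(3 6 10 18 9 7)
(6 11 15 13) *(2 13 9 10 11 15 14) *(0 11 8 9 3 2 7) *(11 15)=(0 15 3 2 13 6 11 14 7)(8 9 10)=[15, 1, 13, 2, 4, 5, 11, 0, 9, 10, 8, 14, 12, 6, 7, 3]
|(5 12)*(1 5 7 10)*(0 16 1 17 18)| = 9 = |(0 16 1 5 12 7 10 17 18)|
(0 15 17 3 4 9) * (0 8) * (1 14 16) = [15, 14, 2, 4, 9, 5, 6, 7, 0, 8, 10, 11, 12, 13, 16, 17, 1, 3] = (0 15 17 3 4 9 8)(1 14 16)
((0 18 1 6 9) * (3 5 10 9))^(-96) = ((0 18 1 6 3 5 10 9))^(-96) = (18)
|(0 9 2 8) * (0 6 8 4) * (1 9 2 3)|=|(0 2 4)(1 9 3)(6 8)|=6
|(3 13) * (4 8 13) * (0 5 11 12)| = |(0 5 11 12)(3 4 8 13)| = 4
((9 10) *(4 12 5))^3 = (12)(9 10)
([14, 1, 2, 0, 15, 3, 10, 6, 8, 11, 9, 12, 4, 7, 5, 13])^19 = [3, 1, 2, 5, 15, 14, 10, 6, 8, 11, 9, 12, 4, 7, 0, 13]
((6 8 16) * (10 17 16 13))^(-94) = ((6 8 13 10 17 16))^(-94) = (6 13 17)(8 10 16)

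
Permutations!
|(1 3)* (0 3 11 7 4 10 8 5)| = |(0 3 1 11 7 4 10 8 5)| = 9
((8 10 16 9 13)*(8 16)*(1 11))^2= ((1 11)(8 10)(9 13 16))^2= (9 16 13)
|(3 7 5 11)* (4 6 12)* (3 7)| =|(4 6 12)(5 11 7)| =3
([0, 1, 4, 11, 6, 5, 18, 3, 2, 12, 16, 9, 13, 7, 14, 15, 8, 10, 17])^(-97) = (2 8 16 10 17 18 6 4)(3 7 13 12 9 11)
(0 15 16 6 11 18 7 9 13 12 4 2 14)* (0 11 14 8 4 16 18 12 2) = [15, 1, 8, 3, 0, 5, 14, 9, 4, 13, 10, 12, 16, 2, 11, 18, 6, 17, 7] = (0 15 18 7 9 13 2 8 4)(6 14 11 12 16)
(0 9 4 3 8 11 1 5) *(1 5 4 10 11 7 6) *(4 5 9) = (0 4 3 8 7 6 1 5)(9 10 11) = [4, 5, 2, 8, 3, 0, 1, 6, 7, 10, 11, 9]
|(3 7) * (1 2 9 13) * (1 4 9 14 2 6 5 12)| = 12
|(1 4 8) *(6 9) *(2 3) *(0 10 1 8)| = 4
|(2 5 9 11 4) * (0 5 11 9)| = 6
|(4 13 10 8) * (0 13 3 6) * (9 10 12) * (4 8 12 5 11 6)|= 30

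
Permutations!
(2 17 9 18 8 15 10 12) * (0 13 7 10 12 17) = (0 13 7 10 17 9 18 8 15 12 2) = [13, 1, 0, 3, 4, 5, 6, 10, 15, 18, 17, 11, 2, 7, 14, 12, 16, 9, 8]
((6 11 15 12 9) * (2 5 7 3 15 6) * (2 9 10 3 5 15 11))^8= (2 15 12 10 3 11 6)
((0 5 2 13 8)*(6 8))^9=(0 13)(2 8)(5 6)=((0 5 2 13 6 8))^9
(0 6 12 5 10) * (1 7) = (0 6 12 5 10)(1 7) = [6, 7, 2, 3, 4, 10, 12, 1, 8, 9, 0, 11, 5]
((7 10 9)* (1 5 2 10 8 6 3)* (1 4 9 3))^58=(1 8 9 3 2)(4 10 5 6 7)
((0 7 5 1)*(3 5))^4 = (0 1 5 3 7)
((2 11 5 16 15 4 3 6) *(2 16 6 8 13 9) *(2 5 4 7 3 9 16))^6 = ((2 11 4 9 5 6)(3 8 13 16 15 7))^6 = (16)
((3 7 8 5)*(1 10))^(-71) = (1 10)(3 7 8 5) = ((1 10)(3 7 8 5))^(-71)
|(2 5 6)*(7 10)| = 6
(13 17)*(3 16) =(3 16)(13 17) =[0, 1, 2, 16, 4, 5, 6, 7, 8, 9, 10, 11, 12, 17, 14, 15, 3, 13]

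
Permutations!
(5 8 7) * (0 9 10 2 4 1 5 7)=(0 9 10 2 4 1 5 8)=[9, 5, 4, 3, 1, 8, 6, 7, 0, 10, 2]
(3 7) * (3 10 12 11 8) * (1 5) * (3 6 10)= (1 5)(3 7)(6 10 12 11 8)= [0, 5, 2, 7, 4, 1, 10, 3, 6, 9, 12, 8, 11]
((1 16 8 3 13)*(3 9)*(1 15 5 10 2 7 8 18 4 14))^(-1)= ((1 16 18 4 14)(2 7 8 9 3 13 15 5 10))^(-1)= (1 14 4 18 16)(2 10 5 15 13 3 9 8 7)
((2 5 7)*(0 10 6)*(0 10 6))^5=((0 6 10)(2 5 7))^5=(0 10 6)(2 7 5)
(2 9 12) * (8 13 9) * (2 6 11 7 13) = (2 8)(6 11 7 13 9 12) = [0, 1, 8, 3, 4, 5, 11, 13, 2, 12, 10, 7, 6, 9]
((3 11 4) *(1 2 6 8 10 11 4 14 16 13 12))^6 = ((1 2 6 8 10 11 14 16 13 12)(3 4))^6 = (1 14 6 13 10)(2 16 8 12 11)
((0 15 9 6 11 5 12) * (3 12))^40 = ((0 15 9 6 11 5 3 12))^40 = (15)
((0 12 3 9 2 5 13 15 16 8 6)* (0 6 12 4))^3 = ((0 4)(2 5 13 15 16 8 12 3 9))^3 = (0 4)(2 15 12)(3 5 16)(8 9 13)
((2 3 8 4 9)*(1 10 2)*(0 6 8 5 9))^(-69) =((0 6 8 4)(1 10 2 3 5 9))^(-69) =(0 4 8 6)(1 3)(2 9)(5 10)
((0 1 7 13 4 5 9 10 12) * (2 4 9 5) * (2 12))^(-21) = (0 2 13)(1 4 9)(7 12 10) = ((0 1 7 13 9 10 2 4 12))^(-21)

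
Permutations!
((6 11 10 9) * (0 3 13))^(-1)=((0 3 13)(6 11 10 9))^(-1)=(0 13 3)(6 9 10 11)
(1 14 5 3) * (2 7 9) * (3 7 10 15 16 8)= (1 14 5 7 9 2 10 15 16 8 3)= [0, 14, 10, 1, 4, 7, 6, 9, 3, 2, 15, 11, 12, 13, 5, 16, 8]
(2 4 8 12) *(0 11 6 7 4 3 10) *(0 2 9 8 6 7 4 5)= (0 11 7 5)(2 3 10)(4 6)(8 12 9)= [11, 1, 3, 10, 6, 0, 4, 5, 12, 8, 2, 7, 9]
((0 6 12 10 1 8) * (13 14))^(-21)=((0 6 12 10 1 8)(13 14))^(-21)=(0 10)(1 6)(8 12)(13 14)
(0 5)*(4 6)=(0 5)(4 6)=[5, 1, 2, 3, 6, 0, 4]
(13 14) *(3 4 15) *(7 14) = (3 4 15)(7 14 13) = [0, 1, 2, 4, 15, 5, 6, 14, 8, 9, 10, 11, 12, 7, 13, 3]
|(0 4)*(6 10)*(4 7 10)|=5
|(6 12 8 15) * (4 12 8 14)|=3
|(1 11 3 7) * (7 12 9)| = 6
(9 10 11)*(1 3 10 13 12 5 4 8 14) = (1 3 10 11 9 13 12 5 4 8 14) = [0, 3, 2, 10, 8, 4, 6, 7, 14, 13, 11, 9, 5, 12, 1]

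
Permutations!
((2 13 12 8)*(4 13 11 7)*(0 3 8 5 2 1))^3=(0 1 8 3)(2 4 5 7 12 11 13)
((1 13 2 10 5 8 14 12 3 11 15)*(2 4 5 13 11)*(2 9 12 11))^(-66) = (1 4 11 10 8)(2 5 15 13 14)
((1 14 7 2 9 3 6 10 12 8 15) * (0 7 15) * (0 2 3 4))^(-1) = ((0 7 3 6 10 12 8 2 9 4)(1 14 15))^(-1) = (0 4 9 2 8 12 10 6 3 7)(1 15 14)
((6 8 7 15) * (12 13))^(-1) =((6 8 7 15)(12 13))^(-1) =(6 15 7 8)(12 13)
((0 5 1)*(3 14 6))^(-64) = ((0 5 1)(3 14 6))^(-64) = (0 1 5)(3 6 14)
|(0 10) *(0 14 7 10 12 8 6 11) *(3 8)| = |(0 12 3 8 6 11)(7 10 14)| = 6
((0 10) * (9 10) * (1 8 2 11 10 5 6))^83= (0 5 1 2 10 9 6 8 11)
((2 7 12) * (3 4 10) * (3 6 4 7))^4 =(12)(4 10 6)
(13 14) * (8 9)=[0, 1, 2, 3, 4, 5, 6, 7, 9, 8, 10, 11, 12, 14, 13]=(8 9)(13 14)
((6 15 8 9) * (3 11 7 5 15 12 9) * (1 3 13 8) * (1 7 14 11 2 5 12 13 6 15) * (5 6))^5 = (1 8 6 3 5 13 2)(7 12 9 15)(11 14)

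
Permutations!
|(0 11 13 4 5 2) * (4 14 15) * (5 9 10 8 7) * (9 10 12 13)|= 13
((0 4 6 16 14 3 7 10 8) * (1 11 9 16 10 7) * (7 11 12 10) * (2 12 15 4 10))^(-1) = ((0 10 8)(1 15 4 6 7 11 9 16 14 3)(2 12))^(-1) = (0 8 10)(1 3 14 16 9 11 7 6 4 15)(2 12)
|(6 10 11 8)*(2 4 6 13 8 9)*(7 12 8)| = 12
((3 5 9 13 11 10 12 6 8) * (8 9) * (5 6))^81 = ((3 6 9 13 11 10 12 5 8))^81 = (13)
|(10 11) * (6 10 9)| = |(6 10 11 9)| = 4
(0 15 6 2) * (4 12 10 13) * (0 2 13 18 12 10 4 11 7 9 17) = [15, 1, 2, 3, 10, 5, 13, 9, 8, 17, 18, 7, 4, 11, 14, 6, 16, 0, 12] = (0 15 6 13 11 7 9 17)(4 10 18 12)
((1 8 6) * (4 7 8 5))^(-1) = ((1 5 4 7 8 6))^(-1) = (1 6 8 7 4 5)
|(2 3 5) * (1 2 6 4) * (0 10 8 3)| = |(0 10 8 3 5 6 4 1 2)| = 9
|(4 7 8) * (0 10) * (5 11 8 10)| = 7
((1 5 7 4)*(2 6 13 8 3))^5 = (13)(1 5 7 4)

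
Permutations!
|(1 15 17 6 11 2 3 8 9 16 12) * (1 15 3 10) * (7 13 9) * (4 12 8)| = 10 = |(1 3 4 12 15 17 6 11 2 10)(7 13 9 16 8)|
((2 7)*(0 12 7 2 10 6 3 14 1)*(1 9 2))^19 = (0 1 2 9 14 3 6 10 7 12) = ((0 12 7 10 6 3 14 9 2 1))^19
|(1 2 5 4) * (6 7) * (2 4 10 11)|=|(1 4)(2 5 10 11)(6 7)|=4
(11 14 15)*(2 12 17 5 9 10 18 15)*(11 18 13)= [0, 1, 12, 3, 4, 9, 6, 7, 8, 10, 13, 14, 17, 11, 2, 18, 16, 5, 15]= (2 12 17 5 9 10 13 11 14)(15 18)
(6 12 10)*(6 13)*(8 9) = (6 12 10 13)(8 9) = [0, 1, 2, 3, 4, 5, 12, 7, 9, 8, 13, 11, 10, 6]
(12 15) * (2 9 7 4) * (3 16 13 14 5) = [0, 1, 9, 16, 2, 3, 6, 4, 8, 7, 10, 11, 15, 14, 5, 12, 13] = (2 9 7 4)(3 16 13 14 5)(12 15)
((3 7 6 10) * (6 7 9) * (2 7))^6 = (3 6)(9 10) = ((2 7)(3 9 6 10))^6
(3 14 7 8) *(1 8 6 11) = (1 8 3 14 7 6 11) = [0, 8, 2, 14, 4, 5, 11, 6, 3, 9, 10, 1, 12, 13, 7]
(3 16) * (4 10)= (3 16)(4 10)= [0, 1, 2, 16, 10, 5, 6, 7, 8, 9, 4, 11, 12, 13, 14, 15, 3]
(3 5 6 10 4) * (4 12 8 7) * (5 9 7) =(3 9 7 4)(5 6 10 12 8) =[0, 1, 2, 9, 3, 6, 10, 4, 5, 7, 12, 11, 8]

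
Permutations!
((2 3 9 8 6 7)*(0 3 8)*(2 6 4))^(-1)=(0 9 3)(2 4 8)(6 7)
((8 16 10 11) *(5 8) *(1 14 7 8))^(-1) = ((1 14 7 8 16 10 11 5))^(-1) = (1 5 11 10 16 8 7 14)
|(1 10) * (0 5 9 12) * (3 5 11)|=|(0 11 3 5 9 12)(1 10)|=6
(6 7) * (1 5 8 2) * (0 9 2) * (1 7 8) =[9, 5, 7, 3, 4, 1, 8, 6, 0, 2] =(0 9 2 7 6 8)(1 5)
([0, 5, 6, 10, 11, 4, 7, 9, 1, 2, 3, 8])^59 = (1 8 11 4 5)(2 9 7 6)(3 10)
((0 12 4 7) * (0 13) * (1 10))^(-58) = (0 4 13 12 7)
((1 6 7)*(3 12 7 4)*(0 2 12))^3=((0 2 12 7 1 6 4 3))^3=(0 7 4 2 1 3 12 6)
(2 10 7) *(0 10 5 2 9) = (0 10 7 9)(2 5) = [10, 1, 5, 3, 4, 2, 6, 9, 8, 0, 7]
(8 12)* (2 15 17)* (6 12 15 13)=(2 13 6 12 8 15 17)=[0, 1, 13, 3, 4, 5, 12, 7, 15, 9, 10, 11, 8, 6, 14, 17, 16, 2]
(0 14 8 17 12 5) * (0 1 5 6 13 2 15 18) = [14, 5, 15, 3, 4, 1, 13, 7, 17, 9, 10, 11, 6, 2, 8, 18, 16, 12, 0] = (0 14 8 17 12 6 13 2 15 18)(1 5)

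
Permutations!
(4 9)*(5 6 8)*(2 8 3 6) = (2 8 5)(3 6)(4 9) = [0, 1, 8, 6, 9, 2, 3, 7, 5, 4]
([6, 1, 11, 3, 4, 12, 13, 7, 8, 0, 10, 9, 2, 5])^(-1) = (0 9 11 2 12 5 13 6)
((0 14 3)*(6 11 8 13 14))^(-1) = ((0 6 11 8 13 14 3))^(-1) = (0 3 14 13 8 11 6)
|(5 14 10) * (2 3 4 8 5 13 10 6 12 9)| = 18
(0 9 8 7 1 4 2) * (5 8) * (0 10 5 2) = [9, 4, 10, 3, 0, 8, 6, 1, 7, 2, 5] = (0 9 2 10 5 8 7 1 4)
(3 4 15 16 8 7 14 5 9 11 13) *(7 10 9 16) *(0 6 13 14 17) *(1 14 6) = (0 1 14 5 16 8 10 9 11 6 13 3 4 15 7 17) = [1, 14, 2, 4, 15, 16, 13, 17, 10, 11, 9, 6, 12, 3, 5, 7, 8, 0]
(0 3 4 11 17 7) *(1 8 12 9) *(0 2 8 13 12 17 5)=(0 3 4 11 5)(1 13 12 9)(2 8 17 7)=[3, 13, 8, 4, 11, 0, 6, 2, 17, 1, 10, 5, 9, 12, 14, 15, 16, 7]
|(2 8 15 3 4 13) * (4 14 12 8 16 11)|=5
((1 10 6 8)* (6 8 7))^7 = ((1 10 8)(6 7))^7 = (1 10 8)(6 7)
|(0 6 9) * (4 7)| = |(0 6 9)(4 7)| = 6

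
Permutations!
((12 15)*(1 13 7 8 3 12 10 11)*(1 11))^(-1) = (1 10 15 12 3 8 7 13)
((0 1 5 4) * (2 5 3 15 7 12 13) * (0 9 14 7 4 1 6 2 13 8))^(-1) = (0 8 12 7 14 9 4 15 3 1 5 2 6) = ((0 6 2 5 1 3 15 4 9 14 7 12 8))^(-1)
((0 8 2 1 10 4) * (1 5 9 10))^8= (0 8 2 5 9 10 4)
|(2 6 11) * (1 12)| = 6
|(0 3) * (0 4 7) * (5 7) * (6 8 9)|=|(0 3 4 5 7)(6 8 9)|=15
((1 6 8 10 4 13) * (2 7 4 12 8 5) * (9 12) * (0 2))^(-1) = (0 5 6 1 13 4 7 2)(8 12 9 10)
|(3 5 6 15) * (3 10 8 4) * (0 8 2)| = 9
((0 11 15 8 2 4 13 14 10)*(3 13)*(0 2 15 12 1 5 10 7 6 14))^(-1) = ((0 11 12 1 5 10 2 4 3 13)(6 14 7)(8 15))^(-1) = (0 13 3 4 2 10 5 1 12 11)(6 7 14)(8 15)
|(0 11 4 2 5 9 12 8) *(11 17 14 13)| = |(0 17 14 13 11 4 2 5 9 12 8)| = 11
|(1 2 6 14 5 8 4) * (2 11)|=8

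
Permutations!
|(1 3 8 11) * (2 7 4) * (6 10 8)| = 6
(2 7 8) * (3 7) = (2 3 7 8) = [0, 1, 3, 7, 4, 5, 6, 8, 2]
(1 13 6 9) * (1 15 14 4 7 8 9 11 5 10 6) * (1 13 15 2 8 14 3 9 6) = [0, 15, 8, 9, 7, 10, 11, 14, 6, 2, 1, 5, 12, 13, 4, 3] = (1 15 3 9 2 8 6 11 5 10)(4 7 14)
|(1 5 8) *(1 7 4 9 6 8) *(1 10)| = |(1 5 10)(4 9 6 8 7)| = 15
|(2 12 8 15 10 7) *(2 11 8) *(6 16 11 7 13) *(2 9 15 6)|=|(2 12 9 15 10 13)(6 16 11 8)|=12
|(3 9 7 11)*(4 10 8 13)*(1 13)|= 20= |(1 13 4 10 8)(3 9 7 11)|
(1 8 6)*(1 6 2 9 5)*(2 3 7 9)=[0, 8, 2, 7, 4, 1, 6, 9, 3, 5]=(1 8 3 7 9 5)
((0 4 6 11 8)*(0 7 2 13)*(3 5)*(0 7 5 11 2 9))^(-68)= ((0 4 6 2 13 7 9)(3 11 8 5))^(-68)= (0 6 13 9 4 2 7)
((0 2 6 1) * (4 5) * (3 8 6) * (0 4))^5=((0 2 3 8 6 1 4 5))^5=(0 1 3 5 6 2 4 8)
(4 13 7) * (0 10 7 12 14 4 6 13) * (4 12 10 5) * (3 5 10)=(0 10 7 6 13 3 5 4)(12 14)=[10, 1, 2, 5, 0, 4, 13, 6, 8, 9, 7, 11, 14, 3, 12]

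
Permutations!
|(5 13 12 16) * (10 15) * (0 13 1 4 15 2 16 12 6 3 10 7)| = |(0 13 6 3 10 2 16 5 1 4 15 7)| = 12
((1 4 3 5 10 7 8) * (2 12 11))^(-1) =((1 4 3 5 10 7 8)(2 12 11))^(-1) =(1 8 7 10 5 3 4)(2 11 12)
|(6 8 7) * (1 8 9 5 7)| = 4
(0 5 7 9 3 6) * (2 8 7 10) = (0 5 10 2 8 7 9 3 6) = [5, 1, 8, 6, 4, 10, 0, 9, 7, 3, 2]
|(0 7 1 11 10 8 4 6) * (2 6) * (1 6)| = 6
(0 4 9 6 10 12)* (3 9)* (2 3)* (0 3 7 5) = (0 4 2 7 5)(3 9 6 10 12) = [4, 1, 7, 9, 2, 0, 10, 5, 8, 6, 12, 11, 3]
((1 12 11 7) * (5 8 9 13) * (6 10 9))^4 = (5 9 6)(8 13 10)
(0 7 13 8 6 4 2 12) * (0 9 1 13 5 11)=(0 7 5 11)(1 13 8 6 4 2 12 9)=[7, 13, 12, 3, 2, 11, 4, 5, 6, 1, 10, 0, 9, 8]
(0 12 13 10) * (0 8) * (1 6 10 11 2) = (0 12 13 11 2 1 6 10 8) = [12, 6, 1, 3, 4, 5, 10, 7, 0, 9, 8, 2, 13, 11]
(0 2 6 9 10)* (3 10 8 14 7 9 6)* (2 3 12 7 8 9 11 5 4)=(0 3 10)(2 12 7 11 5 4)(8 14)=[3, 1, 12, 10, 2, 4, 6, 11, 14, 9, 0, 5, 7, 13, 8]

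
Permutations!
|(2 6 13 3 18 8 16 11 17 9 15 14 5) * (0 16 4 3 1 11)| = |(0 16)(1 11 17 9 15 14 5 2 6 13)(3 18 8 4)| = 20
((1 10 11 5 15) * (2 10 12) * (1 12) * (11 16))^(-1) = ((2 10 16 11 5 15 12))^(-1) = (2 12 15 5 11 16 10)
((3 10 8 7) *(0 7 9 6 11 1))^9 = (11)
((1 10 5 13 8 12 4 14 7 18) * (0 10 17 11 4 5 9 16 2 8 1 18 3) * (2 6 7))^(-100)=(18)(0 7 16 10 3 6 9)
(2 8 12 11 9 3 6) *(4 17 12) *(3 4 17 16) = (2 8 17 12 11 9 4 16 3 6) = [0, 1, 8, 6, 16, 5, 2, 7, 17, 4, 10, 9, 11, 13, 14, 15, 3, 12]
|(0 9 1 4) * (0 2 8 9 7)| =|(0 7)(1 4 2 8 9)| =10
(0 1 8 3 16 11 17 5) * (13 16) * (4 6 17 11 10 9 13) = (0 1 8 3 4 6 17 5)(9 13 16 10) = [1, 8, 2, 4, 6, 0, 17, 7, 3, 13, 9, 11, 12, 16, 14, 15, 10, 5]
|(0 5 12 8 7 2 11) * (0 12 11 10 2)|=|(0 5 11 12 8 7)(2 10)|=6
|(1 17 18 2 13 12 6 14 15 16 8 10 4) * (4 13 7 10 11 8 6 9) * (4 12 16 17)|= |(1 4)(2 7 10 13 16 6 14 15 17 18)(8 11)(9 12)|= 10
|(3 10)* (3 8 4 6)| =5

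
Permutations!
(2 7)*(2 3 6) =(2 7 3 6) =[0, 1, 7, 6, 4, 5, 2, 3]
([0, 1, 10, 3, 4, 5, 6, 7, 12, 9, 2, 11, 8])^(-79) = [0, 1, 10, 3, 4, 5, 6, 7, 12, 9, 2, 11, 8]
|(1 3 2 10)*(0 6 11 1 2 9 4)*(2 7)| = 21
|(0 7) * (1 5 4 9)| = 4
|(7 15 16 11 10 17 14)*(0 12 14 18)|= 10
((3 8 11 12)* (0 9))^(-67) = (0 9)(3 8 11 12)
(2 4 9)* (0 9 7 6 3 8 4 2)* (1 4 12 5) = (0 9)(1 4 7 6 3 8 12 5) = [9, 4, 2, 8, 7, 1, 3, 6, 12, 0, 10, 11, 5]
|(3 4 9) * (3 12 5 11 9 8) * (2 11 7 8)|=|(2 11 9 12 5 7 8 3 4)|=9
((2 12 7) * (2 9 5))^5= (12)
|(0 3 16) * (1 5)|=6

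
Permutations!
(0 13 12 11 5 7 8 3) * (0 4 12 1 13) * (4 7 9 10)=(1 13)(3 7 8)(4 12 11 5 9 10)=[0, 13, 2, 7, 12, 9, 6, 8, 3, 10, 4, 5, 11, 1]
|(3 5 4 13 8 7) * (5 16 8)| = 12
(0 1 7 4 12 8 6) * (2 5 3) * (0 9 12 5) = [1, 7, 0, 2, 5, 3, 9, 4, 6, 12, 10, 11, 8] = (0 1 7 4 5 3 2)(6 9 12 8)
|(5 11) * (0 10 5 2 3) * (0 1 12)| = 8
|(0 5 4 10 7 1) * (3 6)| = 6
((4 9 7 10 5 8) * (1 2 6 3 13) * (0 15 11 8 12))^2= ((0 15 11 8 4 9 7 10 5 12)(1 2 6 3 13))^2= (0 11 4 7 5)(1 6 13 2 3)(8 9 10 12 15)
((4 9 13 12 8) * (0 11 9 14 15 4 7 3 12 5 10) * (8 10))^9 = ((0 11 9 13 5 8 7 3 12 10)(4 14 15))^9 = (15)(0 10 12 3 7 8 5 13 9 11)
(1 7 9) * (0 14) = [14, 7, 2, 3, 4, 5, 6, 9, 8, 1, 10, 11, 12, 13, 0] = (0 14)(1 7 9)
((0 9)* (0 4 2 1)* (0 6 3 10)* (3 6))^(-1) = (0 10 3 1 2 4 9)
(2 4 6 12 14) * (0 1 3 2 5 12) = (0 1 3 2 4 6)(5 12 14) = [1, 3, 4, 2, 6, 12, 0, 7, 8, 9, 10, 11, 14, 13, 5]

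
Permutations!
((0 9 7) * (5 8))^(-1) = ((0 9 7)(5 8))^(-1) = (0 7 9)(5 8)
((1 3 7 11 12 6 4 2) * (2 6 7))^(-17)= (1 3 2)(4 6)(7 11 12)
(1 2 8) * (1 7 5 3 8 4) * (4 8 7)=(1 2 8 4)(3 7 5)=[0, 2, 8, 7, 1, 3, 6, 5, 4]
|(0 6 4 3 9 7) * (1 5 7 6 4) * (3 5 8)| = |(0 4 5 7)(1 8 3 9 6)| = 20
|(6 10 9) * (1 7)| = 6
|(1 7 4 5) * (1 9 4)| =|(1 7)(4 5 9)| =6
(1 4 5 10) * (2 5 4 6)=(1 6 2 5 10)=[0, 6, 5, 3, 4, 10, 2, 7, 8, 9, 1]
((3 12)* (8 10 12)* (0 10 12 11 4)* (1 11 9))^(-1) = (0 4 11 1 9 10)(3 12 8)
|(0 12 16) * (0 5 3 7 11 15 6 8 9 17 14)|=13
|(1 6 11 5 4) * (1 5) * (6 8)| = 4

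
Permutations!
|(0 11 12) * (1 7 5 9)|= |(0 11 12)(1 7 5 9)|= 12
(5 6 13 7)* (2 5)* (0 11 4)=(0 11 4)(2 5 6 13 7)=[11, 1, 5, 3, 0, 6, 13, 2, 8, 9, 10, 4, 12, 7]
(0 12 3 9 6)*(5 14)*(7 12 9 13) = (0 9 6)(3 13 7 12)(5 14) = [9, 1, 2, 13, 4, 14, 0, 12, 8, 6, 10, 11, 3, 7, 5]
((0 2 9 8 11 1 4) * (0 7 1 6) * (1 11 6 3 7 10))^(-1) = ((0 2 9 8 6)(1 4 10)(3 7 11))^(-1) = (0 6 8 9 2)(1 10 4)(3 11 7)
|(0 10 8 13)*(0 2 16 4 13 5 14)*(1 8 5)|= |(0 10 5 14)(1 8)(2 16 4 13)|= 4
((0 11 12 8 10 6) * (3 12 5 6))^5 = ((0 11 5 6)(3 12 8 10))^5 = (0 11 5 6)(3 12 8 10)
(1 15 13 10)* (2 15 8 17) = (1 8 17 2 15 13 10) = [0, 8, 15, 3, 4, 5, 6, 7, 17, 9, 1, 11, 12, 10, 14, 13, 16, 2]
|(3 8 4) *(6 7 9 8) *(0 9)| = |(0 9 8 4 3 6 7)| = 7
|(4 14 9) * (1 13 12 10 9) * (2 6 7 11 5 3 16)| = 7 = |(1 13 12 10 9 4 14)(2 6 7 11 5 3 16)|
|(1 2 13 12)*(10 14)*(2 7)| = |(1 7 2 13 12)(10 14)| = 10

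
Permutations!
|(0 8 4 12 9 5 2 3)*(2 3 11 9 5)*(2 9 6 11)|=6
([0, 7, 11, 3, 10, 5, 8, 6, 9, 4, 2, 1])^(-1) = (1 11 2 10 4 9 8 6 7)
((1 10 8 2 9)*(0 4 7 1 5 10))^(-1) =(0 1 7 4)(2 8 10 5 9)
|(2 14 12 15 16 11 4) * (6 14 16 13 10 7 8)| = |(2 16 11 4)(6 14 12 15 13 10 7 8)| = 8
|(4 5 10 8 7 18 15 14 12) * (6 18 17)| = |(4 5 10 8 7 17 6 18 15 14 12)| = 11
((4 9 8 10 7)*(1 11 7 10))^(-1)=((1 11 7 4 9 8))^(-1)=(1 8 9 4 7 11)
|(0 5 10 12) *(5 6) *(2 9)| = 10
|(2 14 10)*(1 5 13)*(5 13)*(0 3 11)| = |(0 3 11)(1 13)(2 14 10)| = 6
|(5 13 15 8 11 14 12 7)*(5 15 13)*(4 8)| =7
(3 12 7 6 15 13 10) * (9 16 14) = (3 12 7 6 15 13 10)(9 16 14) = [0, 1, 2, 12, 4, 5, 15, 6, 8, 16, 3, 11, 7, 10, 9, 13, 14]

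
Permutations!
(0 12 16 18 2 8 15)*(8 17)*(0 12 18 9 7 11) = (0 18 2 17 8 15 12 16 9 7 11) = [18, 1, 17, 3, 4, 5, 6, 11, 15, 7, 10, 0, 16, 13, 14, 12, 9, 8, 2]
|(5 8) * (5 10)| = 3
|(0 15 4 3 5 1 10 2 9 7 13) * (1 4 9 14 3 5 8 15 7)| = |(0 7 13)(1 10 2 14 3 8 15 9)(4 5)| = 24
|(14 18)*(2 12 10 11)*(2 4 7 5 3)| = |(2 12 10 11 4 7 5 3)(14 18)| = 8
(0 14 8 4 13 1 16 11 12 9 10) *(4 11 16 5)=(16)(0 14 8 11 12 9 10)(1 5 4 13)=[14, 5, 2, 3, 13, 4, 6, 7, 11, 10, 0, 12, 9, 1, 8, 15, 16]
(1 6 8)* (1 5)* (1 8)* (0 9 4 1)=[9, 6, 2, 3, 1, 8, 0, 7, 5, 4]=(0 9 4 1 6)(5 8)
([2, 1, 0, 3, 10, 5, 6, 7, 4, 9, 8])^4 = (4 10 8)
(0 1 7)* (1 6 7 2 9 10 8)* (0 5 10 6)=(1 2 9 6 7 5 10 8)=[0, 2, 9, 3, 4, 10, 7, 5, 1, 6, 8]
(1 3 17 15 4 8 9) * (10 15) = (1 3 17 10 15 4 8 9) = [0, 3, 2, 17, 8, 5, 6, 7, 9, 1, 15, 11, 12, 13, 14, 4, 16, 10]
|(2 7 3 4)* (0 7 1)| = |(0 7 3 4 2 1)| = 6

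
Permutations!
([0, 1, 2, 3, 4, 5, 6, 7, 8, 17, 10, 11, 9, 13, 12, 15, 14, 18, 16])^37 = (9 17 18 16 14 12)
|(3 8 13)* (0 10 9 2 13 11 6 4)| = |(0 10 9 2 13 3 8 11 6 4)| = 10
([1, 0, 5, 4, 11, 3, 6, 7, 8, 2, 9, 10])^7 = (11)(0 1)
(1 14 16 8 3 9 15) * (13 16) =[0, 14, 2, 9, 4, 5, 6, 7, 3, 15, 10, 11, 12, 16, 13, 1, 8] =(1 14 13 16 8 3 9 15)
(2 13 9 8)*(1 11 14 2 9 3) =[0, 11, 13, 1, 4, 5, 6, 7, 9, 8, 10, 14, 12, 3, 2] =(1 11 14 2 13 3)(8 9)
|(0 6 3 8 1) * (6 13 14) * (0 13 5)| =|(0 5)(1 13 14 6 3 8)| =6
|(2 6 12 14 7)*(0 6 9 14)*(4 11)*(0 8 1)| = |(0 6 12 8 1)(2 9 14 7)(4 11)| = 20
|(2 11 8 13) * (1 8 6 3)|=7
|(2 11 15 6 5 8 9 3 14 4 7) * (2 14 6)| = |(2 11 15)(3 6 5 8 9)(4 7 14)| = 15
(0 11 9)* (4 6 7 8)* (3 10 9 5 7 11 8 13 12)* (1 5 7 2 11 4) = (0 8 1 5 2 11 7 13 12 3 10 9)(4 6) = [8, 5, 11, 10, 6, 2, 4, 13, 1, 0, 9, 7, 3, 12]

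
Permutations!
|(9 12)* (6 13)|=2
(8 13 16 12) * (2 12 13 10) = [0, 1, 12, 3, 4, 5, 6, 7, 10, 9, 2, 11, 8, 16, 14, 15, 13] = (2 12 8 10)(13 16)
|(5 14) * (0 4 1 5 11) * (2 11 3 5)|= |(0 4 1 2 11)(3 5 14)|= 15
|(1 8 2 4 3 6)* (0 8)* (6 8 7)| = 4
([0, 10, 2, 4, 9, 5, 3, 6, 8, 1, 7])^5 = [0, 4, 2, 7, 6, 5, 10, 1, 8, 3, 9]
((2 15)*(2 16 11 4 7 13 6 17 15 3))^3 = ((2 3)(4 7 13 6 17 15 16 11))^3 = (2 3)(4 6 16 7 17 11 13 15)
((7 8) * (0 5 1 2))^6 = ((0 5 1 2)(7 8))^6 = (8)(0 1)(2 5)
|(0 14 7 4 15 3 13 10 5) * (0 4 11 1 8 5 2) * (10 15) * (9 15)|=20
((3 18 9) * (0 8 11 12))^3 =(18)(0 12 11 8) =((0 8 11 12)(3 18 9))^3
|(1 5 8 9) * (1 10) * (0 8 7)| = |(0 8 9 10 1 5 7)| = 7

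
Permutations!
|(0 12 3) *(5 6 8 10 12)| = |(0 5 6 8 10 12 3)| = 7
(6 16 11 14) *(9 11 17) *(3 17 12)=(3 17 9 11 14 6 16 12)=[0, 1, 2, 17, 4, 5, 16, 7, 8, 11, 10, 14, 3, 13, 6, 15, 12, 9]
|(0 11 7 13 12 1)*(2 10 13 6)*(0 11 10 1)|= 20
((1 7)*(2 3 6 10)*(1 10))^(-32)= ((1 7 10 2 3 6))^(-32)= (1 3 10)(2 7 6)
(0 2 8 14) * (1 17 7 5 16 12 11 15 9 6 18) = (0 2 8 14)(1 17 7 5 16 12 11 15 9 6 18) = [2, 17, 8, 3, 4, 16, 18, 5, 14, 6, 10, 15, 11, 13, 0, 9, 12, 7, 1]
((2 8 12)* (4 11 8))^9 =(2 12 8 11 4)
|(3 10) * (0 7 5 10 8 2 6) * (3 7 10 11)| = 9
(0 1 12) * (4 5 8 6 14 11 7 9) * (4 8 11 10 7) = (0 1 12)(4 5 11)(6 14 10 7 9 8) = [1, 12, 2, 3, 5, 11, 14, 9, 6, 8, 7, 4, 0, 13, 10]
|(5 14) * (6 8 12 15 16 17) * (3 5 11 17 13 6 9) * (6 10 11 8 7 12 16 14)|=14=|(3 5 6 7 12 15 14 8 16 13 10 11 17 9)|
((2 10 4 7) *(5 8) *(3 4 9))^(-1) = (2 7 4 3 9 10)(5 8)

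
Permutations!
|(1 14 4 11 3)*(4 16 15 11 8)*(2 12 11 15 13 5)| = |(1 14 16 13 5 2 12 11 3)(4 8)| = 18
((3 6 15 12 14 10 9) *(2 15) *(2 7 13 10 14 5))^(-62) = (2 12)(3 10 7)(5 15)(6 9 13)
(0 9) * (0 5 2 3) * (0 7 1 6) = (0 9 5 2 3 7 1 6) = [9, 6, 3, 7, 4, 2, 0, 1, 8, 5]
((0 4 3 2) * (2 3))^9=(4)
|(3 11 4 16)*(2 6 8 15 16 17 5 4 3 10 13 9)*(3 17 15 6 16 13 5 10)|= 22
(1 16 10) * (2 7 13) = (1 16 10)(2 7 13) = [0, 16, 7, 3, 4, 5, 6, 13, 8, 9, 1, 11, 12, 2, 14, 15, 10]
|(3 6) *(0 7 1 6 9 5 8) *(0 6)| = 15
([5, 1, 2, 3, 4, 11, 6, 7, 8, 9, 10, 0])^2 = [11, 1, 2, 3, 4, 0, 6, 7, 8, 9, 10, 5]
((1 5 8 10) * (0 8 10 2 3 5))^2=(0 2 5 1 8 3 10)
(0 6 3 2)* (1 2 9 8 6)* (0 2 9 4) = (0 1 9 8 6 3 4) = [1, 9, 2, 4, 0, 5, 3, 7, 6, 8]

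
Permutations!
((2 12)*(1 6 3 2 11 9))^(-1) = ((1 6 3 2 12 11 9))^(-1) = (1 9 11 12 2 3 6)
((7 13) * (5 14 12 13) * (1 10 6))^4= (1 10 6)(5 7 13 12 14)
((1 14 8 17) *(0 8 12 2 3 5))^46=(0 8 17 1 14 12 2 3 5)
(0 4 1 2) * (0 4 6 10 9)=(0 6 10 9)(1 2 4)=[6, 2, 4, 3, 1, 5, 10, 7, 8, 0, 9]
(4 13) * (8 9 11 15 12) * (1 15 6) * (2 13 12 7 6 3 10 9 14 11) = (1 15 7 6)(2 13 4 12 8 14 11 3 10 9) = [0, 15, 13, 10, 12, 5, 1, 6, 14, 2, 9, 3, 8, 4, 11, 7]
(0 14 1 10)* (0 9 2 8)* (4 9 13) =(0 14 1 10 13 4 9 2 8) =[14, 10, 8, 3, 9, 5, 6, 7, 0, 2, 13, 11, 12, 4, 1]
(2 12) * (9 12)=(2 9 12)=[0, 1, 9, 3, 4, 5, 6, 7, 8, 12, 10, 11, 2]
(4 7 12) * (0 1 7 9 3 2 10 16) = [1, 7, 10, 2, 9, 5, 6, 12, 8, 3, 16, 11, 4, 13, 14, 15, 0] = (0 1 7 12 4 9 3 2 10 16)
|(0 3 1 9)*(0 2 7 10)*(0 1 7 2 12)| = |(0 3 7 10 1 9 12)| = 7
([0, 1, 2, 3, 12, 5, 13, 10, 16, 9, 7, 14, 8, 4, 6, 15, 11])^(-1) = (4 13 6 14 11 16 8 12)(7 10)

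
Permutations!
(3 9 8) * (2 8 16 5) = [0, 1, 8, 9, 4, 2, 6, 7, 3, 16, 10, 11, 12, 13, 14, 15, 5] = (2 8 3 9 16 5)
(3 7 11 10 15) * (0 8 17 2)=(0 8 17 2)(3 7 11 10 15)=[8, 1, 0, 7, 4, 5, 6, 11, 17, 9, 15, 10, 12, 13, 14, 3, 16, 2]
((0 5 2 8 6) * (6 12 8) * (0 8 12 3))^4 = (12)(0 8 2)(3 6 5)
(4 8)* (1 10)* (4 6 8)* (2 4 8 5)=(1 10)(2 4 8 6 5)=[0, 10, 4, 3, 8, 2, 5, 7, 6, 9, 1]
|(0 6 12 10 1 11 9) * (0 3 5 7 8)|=|(0 6 12 10 1 11 9 3 5 7 8)|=11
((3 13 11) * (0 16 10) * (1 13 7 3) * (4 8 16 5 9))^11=((0 5 9 4 8 16 10)(1 13 11)(3 7))^11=(0 8 5 16 9 10 4)(1 11 13)(3 7)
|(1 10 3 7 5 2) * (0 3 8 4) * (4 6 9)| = 11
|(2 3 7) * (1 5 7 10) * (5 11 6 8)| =9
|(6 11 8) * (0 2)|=6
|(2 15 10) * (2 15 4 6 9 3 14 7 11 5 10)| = 11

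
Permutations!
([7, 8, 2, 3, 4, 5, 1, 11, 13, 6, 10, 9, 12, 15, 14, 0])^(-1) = [15, 6, 2, 3, 4, 5, 9, 0, 1, 11, 10, 7, 12, 8, 14, 13]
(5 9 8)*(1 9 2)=[0, 9, 1, 3, 4, 2, 6, 7, 5, 8]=(1 9 8 5 2)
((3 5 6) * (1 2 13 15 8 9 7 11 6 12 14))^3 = (1 15 7 3 14 13 9 6 12 2 8 11 5)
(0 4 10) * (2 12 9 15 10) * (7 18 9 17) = [4, 1, 12, 3, 2, 5, 6, 18, 8, 15, 0, 11, 17, 13, 14, 10, 16, 7, 9] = (0 4 2 12 17 7 18 9 15 10)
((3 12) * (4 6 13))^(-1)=((3 12)(4 6 13))^(-1)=(3 12)(4 13 6)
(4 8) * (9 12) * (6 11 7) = (4 8)(6 11 7)(9 12) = [0, 1, 2, 3, 8, 5, 11, 6, 4, 12, 10, 7, 9]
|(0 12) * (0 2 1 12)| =3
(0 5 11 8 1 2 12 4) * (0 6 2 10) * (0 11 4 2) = [5, 10, 12, 3, 6, 4, 0, 7, 1, 9, 11, 8, 2] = (0 5 4 6)(1 10 11 8)(2 12)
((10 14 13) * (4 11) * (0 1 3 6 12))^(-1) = (0 12 6 3 1)(4 11)(10 13 14)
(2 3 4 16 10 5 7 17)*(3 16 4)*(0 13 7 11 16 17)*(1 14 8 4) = (0 13 7)(1 14 8 4)(2 17)(5 11 16 10) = [13, 14, 17, 3, 1, 11, 6, 0, 4, 9, 5, 16, 12, 7, 8, 15, 10, 2]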